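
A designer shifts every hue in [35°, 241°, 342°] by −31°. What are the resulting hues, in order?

35 − 31 = 4°
241 − 31 = 210°
342 − 31 = 311°

4°, 210°, 311°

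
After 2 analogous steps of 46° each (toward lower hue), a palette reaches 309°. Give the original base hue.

2 steps of 46° (toward lower hue) give a net shift of −92°.
Start = end − shift: 309 + 92 = 401 → 401 − 360 = 41°

41°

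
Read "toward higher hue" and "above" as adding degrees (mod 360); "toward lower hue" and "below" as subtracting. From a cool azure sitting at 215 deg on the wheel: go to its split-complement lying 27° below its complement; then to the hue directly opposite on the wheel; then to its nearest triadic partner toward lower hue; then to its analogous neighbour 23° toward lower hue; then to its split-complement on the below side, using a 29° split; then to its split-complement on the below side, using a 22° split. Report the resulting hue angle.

354°

+153° (split-comp 27° ↓): 215 + 153 = 368 → 368 − 360 = 8°
+180° (complement): 8 + 180 = 188°
−120° (triadic ↓): 188 − 120 = 68°
−23° (analog 23° ↓): 68 − 23 = 45°
+151° (split-comp 29° ↓): 45 + 151 = 196°
+158° (split-comp 22° ↓): 196 + 158 = 354°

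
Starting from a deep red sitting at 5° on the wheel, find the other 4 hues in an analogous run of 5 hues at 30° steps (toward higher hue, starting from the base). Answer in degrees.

5 + 30 = 35°
5 + 60 = 65°
5 + 90 = 95°
5 + 120 = 125°

35°, 65°, 95° and 125°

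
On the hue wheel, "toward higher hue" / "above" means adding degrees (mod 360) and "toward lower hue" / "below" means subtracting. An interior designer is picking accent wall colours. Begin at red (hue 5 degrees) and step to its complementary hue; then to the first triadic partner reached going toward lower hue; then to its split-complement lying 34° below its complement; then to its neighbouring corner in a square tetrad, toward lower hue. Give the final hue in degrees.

121°

complement +180°: 5 + 180 = 185°
triadic ↓ −120°: 185 − 120 = 65°
split-comp 34° ↓ +146°: 65 + 146 = 211°
square ↓ −90°: 211 − 90 = 121°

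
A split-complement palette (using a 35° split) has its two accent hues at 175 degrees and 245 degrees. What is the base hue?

30°

The accents sit 35° either side of the complement, so the complement is their short-arc midpoint on the wheel.
Short-arc midpoint of 175° and 245°: 210°.
Base is 180° from the complement: 210 − 180 = 30°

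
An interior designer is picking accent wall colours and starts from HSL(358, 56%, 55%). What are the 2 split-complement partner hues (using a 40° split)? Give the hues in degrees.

Complement of 358°: 358 + 180 = 538 → 538 − 360 = 178°
178 − 40 = 138°
178 + 40 = 218°

138° and 218°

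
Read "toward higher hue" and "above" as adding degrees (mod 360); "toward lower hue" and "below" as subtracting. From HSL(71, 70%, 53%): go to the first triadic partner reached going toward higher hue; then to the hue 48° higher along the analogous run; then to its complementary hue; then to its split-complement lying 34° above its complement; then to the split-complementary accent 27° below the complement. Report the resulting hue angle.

71 + 120 = 191°   (triadic ↑)
191 + 48 = 239°   (analog 48° ↑)
239 + 180 = 419 → 419 − 360 = 59°   (complement)
59 + 214 = 273°   (split-comp 34° ↑)
273 + 153 = 426 → 426 − 360 = 66°   (split-comp 27° ↓)

66°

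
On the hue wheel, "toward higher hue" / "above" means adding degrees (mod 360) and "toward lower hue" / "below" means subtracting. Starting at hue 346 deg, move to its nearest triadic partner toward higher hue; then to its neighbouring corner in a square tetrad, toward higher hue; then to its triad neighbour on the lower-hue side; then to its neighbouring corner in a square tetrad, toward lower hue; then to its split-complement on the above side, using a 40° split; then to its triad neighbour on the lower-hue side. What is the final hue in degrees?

triadic ↑ +120°: 346 + 120 = 466 → 466 − 360 = 106°
square ↑ +90°: 106 + 90 = 196°
triadic ↓ −120°: 196 − 120 = 76°
square ↓ −90°: 76 − 90 = -14 → -14 + 360 = 346°
split-comp 40° ↑ +220°: 346 + 220 = 566 → 566 − 360 = 206°
triadic ↓ −120°: 206 − 120 = 86°

86°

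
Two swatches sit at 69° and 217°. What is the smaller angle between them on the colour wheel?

148°

|69 − 217| = 148.
148 ≤ 180, so the shorter arc is 148°.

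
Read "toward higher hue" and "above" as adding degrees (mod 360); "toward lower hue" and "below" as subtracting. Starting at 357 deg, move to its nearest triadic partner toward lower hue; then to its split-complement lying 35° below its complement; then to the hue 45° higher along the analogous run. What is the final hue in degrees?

67°

triadic ↓ −120°: 357 − 120 = 237°
split-comp 35° ↓ +145°: 237 + 145 = 382 → 382 − 360 = 22°
analog 45° ↑ +45°: 22 + 45 = 67°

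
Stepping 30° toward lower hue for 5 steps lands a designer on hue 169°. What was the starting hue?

319°

5 steps of 30° (toward lower hue) give a net shift of −150°.
Start = end − shift: 169 + 150 = 319°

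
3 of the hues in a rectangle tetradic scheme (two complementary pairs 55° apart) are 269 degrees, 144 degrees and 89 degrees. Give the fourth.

A rectangular tetradic uses two complementary pairs 55° apart: offsets 0°, 55°, 180°, 235°.
Among {89°, 144°, 269°}, 269° and 89° are a 180° pair.
The remaining hue 144° needs its own complement: 144 + 180 = 324°

324°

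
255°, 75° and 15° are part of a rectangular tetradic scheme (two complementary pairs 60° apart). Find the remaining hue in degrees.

195°

A rectangular tetradic uses two complementary pairs 60° apart: offsets 0°, 60°, 180°, 240°.
Among {15°, 75°, 255°}, 75° and 255° are a 180° pair.
The remaining hue 15° needs its own complement: 15 + 180 = 195°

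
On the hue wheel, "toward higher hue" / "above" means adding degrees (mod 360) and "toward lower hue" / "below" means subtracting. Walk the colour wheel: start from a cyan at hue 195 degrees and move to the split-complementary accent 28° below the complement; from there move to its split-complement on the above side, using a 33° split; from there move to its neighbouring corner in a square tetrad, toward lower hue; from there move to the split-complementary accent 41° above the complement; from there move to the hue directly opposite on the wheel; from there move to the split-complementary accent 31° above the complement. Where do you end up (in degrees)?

2°

195 + 152 = 347°   (split-comp 28° ↓)
347 + 213 = 560 → 560 − 360 = 200°   (split-comp 33° ↑)
200 − 90 = 110°   (square ↓)
110 + 221 = 331°   (split-comp 41° ↑)
331 + 180 = 511 → 511 − 360 = 151°   (complement)
151 + 211 = 362 → 362 − 360 = 2°   (split-comp 31° ↑)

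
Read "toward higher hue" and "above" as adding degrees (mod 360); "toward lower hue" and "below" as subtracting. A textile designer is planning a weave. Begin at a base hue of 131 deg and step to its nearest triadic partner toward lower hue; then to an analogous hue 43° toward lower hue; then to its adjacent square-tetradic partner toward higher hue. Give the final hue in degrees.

58°

triadic ↓ −120°: 131 − 120 = 11°
analog 43° ↓ −43°: 11 − 43 = -32 → -32 + 360 = 328°
square ↑ +90°: 328 + 90 = 418 → 418 − 360 = 58°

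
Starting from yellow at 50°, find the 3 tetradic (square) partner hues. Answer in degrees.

140°, 230°, and 320°

A square tetradic scheme places four hues every 90°.
50 + 90 = 140°
50 + 180 = 230°
50 + 270 = 320°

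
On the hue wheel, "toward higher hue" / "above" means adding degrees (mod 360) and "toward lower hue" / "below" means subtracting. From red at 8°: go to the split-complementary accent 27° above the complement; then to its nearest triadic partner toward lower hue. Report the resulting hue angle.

+207° (split-comp 27° ↑): 8 + 207 = 215°
−120° (triadic ↓): 215 − 120 = 95°

95°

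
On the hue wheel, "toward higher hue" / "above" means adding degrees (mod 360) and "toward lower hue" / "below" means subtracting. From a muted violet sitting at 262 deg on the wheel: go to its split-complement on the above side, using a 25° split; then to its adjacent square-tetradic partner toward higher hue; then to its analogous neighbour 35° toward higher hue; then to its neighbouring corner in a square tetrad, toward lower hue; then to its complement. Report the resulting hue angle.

+205° (split-comp 25° ↑): 262 + 205 = 467 → 467 − 360 = 107°
+90° (square ↑): 107 + 90 = 197°
+35° (analog 35° ↑): 197 + 35 = 232°
−90° (square ↓): 232 − 90 = 142°
+180° (complement): 142 + 180 = 322°

322°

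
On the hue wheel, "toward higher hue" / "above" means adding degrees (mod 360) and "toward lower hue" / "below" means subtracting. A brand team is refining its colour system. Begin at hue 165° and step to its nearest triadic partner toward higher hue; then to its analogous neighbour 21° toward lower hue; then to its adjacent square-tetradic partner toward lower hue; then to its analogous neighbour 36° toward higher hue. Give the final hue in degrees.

210°

165 + 120 = 285°   (triadic ↑)
285 − 21 = 264°   (analog 21° ↓)
264 − 90 = 174°   (square ↓)
174 + 36 = 210°   (analog 36° ↑)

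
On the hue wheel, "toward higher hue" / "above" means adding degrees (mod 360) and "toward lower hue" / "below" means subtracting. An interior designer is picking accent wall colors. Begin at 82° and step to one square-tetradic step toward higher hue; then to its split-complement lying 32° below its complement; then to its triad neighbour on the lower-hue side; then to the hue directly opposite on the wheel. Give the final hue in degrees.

+90° (square ↑): 82 + 90 = 172°
+148° (split-comp 32° ↓): 172 + 148 = 320°
−120° (triadic ↓): 320 − 120 = 200°
+180° (complement): 200 + 180 = 380 → 380 − 360 = 20°

20°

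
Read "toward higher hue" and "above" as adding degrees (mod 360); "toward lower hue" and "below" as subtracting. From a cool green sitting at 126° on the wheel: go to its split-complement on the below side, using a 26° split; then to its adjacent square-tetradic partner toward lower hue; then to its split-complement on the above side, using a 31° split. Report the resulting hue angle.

41°

+154° (split-comp 26° ↓): 126 + 154 = 280°
−90° (square ↓): 280 − 90 = 190°
+211° (split-comp 31° ↑): 190 + 211 = 401 → 401 − 360 = 41°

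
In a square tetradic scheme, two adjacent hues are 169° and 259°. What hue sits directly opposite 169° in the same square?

A square tetradic scheme places four hues 90° apart; opposite corners are 180° apart.
169 + 180 = 349°

349°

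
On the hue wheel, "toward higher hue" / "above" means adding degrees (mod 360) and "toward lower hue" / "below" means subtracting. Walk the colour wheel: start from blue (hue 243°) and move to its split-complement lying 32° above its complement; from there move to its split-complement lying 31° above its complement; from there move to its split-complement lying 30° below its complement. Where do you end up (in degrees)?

+212° (split-comp 32° ↑): 243 + 212 = 455 → 455 − 360 = 95°
+211° (split-comp 31° ↑): 95 + 211 = 306°
+150° (split-comp 30° ↓): 306 + 150 = 456 → 456 − 360 = 96°

96°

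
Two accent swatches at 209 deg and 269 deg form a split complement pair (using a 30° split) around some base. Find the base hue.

59°

The accents sit 30° either side of the complement, so the complement is their short-arc midpoint on the wheel.
Short-arc midpoint of 209° and 269°: 239°.
Base is 180° from the complement: 239 − 180 = 59°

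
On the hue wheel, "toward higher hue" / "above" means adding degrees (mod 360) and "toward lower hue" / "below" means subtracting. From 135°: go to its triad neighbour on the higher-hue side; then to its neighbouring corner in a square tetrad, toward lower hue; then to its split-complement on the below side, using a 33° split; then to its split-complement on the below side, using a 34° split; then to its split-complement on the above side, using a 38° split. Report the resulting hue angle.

316°

+120° (triadic ↑): 135 + 120 = 255°
−90° (square ↓): 255 − 90 = 165°
+147° (split-comp 33° ↓): 165 + 147 = 312°
+146° (split-comp 34° ↓): 312 + 146 = 458 → 458 − 360 = 98°
+218° (split-comp 38° ↑): 98 + 218 = 316°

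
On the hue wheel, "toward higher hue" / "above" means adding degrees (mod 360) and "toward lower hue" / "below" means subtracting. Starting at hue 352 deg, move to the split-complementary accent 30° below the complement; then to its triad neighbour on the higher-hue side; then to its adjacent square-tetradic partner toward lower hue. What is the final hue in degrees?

172°

352 + 150 = 502 → 502 − 360 = 142°   (split-comp 30° ↓)
142 + 120 = 262°   (triadic ↑)
262 − 90 = 172°   (square ↓)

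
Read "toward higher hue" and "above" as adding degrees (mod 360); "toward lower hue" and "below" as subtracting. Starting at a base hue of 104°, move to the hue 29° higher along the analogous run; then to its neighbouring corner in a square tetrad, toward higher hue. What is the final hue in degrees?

223°

analog 29° ↑ +29°: 104 + 29 = 133°
square ↑ +90°: 133 + 90 = 223°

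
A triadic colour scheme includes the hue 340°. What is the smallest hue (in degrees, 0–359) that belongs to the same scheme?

100°

A triad places three hues 120° apart.
The full set through 340° is {100°, 220°, 340°}.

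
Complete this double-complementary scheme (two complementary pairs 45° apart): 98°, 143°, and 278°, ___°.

323°

A rectangular tetradic uses two complementary pairs 45° apart: offsets 0°, 45°, 180°, 225°.
Among {98°, 143°, 278°}, 278° and 98° are a 180° pair.
The remaining hue 143° needs its own complement: 143 + 180 = 323°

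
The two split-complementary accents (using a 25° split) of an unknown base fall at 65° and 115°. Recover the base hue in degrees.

270°

The accents sit 25° either side of the complement, so the complement is their short-arc midpoint on the wheel.
Short-arc midpoint of 65° and 115°: 90°.
Base is 180° from the complement: 90 − 180 = -90 → -90 + 360 = 270°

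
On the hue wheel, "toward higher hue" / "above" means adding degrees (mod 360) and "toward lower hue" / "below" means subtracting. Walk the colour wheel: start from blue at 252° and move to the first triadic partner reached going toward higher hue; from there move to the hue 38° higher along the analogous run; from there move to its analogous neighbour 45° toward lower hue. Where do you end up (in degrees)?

+120° (triadic ↑): 252 + 120 = 372 → 372 − 360 = 12°
+38° (analog 38° ↑): 12 + 38 = 50°
−45° (analog 45° ↓): 50 − 45 = 5°

5°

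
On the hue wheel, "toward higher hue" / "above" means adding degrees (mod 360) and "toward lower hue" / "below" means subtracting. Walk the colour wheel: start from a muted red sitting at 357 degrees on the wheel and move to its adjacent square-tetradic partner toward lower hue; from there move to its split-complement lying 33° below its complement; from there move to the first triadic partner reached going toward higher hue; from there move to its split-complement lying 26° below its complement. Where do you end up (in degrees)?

328°

square ↓ −90°: 357 − 90 = 267°
split-comp 33° ↓ +147°: 267 + 147 = 414 → 414 − 360 = 54°
triadic ↑ +120°: 54 + 120 = 174°
split-comp 26° ↓ +154°: 174 + 154 = 328°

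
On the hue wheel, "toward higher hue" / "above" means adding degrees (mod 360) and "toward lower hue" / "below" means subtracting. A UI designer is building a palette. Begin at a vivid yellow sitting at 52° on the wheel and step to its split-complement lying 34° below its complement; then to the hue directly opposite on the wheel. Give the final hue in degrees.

52 + 146 = 198°   (split-comp 34° ↓)
198 + 180 = 378 → 378 − 360 = 18°   (complement)

18°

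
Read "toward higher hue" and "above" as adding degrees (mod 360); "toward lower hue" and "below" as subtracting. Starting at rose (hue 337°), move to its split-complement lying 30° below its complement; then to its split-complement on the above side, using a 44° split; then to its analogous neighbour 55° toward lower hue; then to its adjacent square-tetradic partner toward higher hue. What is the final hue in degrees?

26°

337 + 150 = 487 → 487 − 360 = 127°   (split-comp 30° ↓)
127 + 224 = 351°   (split-comp 44° ↑)
351 − 55 = 296°   (analog 55° ↓)
296 + 90 = 386 → 386 − 360 = 26°   (square ↑)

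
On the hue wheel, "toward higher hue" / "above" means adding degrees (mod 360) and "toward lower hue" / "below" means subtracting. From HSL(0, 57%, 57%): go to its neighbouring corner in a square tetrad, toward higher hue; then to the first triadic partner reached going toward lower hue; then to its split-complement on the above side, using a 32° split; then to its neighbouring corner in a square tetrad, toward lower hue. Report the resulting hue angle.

92°

+90° (square ↑): 0 + 90 = 90°
−120° (triadic ↓): 90 − 120 = -30 → -30 + 360 = 330°
+212° (split-comp 32° ↑): 330 + 212 = 542 → 542 − 360 = 182°
−90° (square ↓): 182 − 90 = 92°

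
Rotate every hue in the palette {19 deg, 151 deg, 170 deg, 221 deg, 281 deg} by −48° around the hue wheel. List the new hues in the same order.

331°, 103°, 122°, 173°, 233°

19 − 48 = -29 → -29 + 360 = 331°
151 − 48 = 103°
170 − 48 = 122°
221 − 48 = 173°
281 − 48 = 233°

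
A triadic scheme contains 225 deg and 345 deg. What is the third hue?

105°

A triad spaces three hues 120° apart.
The full set is {105°, 225°, 345°}.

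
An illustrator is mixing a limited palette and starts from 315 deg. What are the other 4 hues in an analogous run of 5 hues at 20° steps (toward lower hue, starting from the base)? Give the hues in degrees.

Analogous hues sit every 20° along the wheel.
315 − 20 = 295°
315 − 40 = 275°
315 − 60 = 255°
315 − 80 = 235°

295°, 275°, 255°, 235°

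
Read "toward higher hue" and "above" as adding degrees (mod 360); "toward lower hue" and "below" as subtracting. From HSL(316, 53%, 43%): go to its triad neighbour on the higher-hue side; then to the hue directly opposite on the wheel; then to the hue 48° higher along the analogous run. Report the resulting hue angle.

triadic ↑ +120°: 316 + 120 = 436 → 436 − 360 = 76°
complement +180°: 76 + 180 = 256°
analog 48° ↑ +48°: 256 + 48 = 304°

304°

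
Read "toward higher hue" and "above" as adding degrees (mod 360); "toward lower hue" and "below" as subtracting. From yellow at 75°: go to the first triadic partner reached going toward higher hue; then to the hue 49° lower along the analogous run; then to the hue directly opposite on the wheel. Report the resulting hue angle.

triadic ↑ +120°: 75 + 120 = 195°
analog 49° ↓ −49°: 195 − 49 = 146°
complement +180°: 146 + 180 = 326°

326°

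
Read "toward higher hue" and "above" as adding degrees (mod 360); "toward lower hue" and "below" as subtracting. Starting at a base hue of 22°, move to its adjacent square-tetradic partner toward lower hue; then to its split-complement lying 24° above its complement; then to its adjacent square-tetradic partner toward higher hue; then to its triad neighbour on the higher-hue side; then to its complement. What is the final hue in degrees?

−90° (square ↓): 22 − 90 = -68 → -68 + 360 = 292°
+204° (split-comp 24° ↑): 292 + 204 = 496 → 496 − 360 = 136°
+90° (square ↑): 136 + 90 = 226°
+120° (triadic ↑): 226 + 120 = 346°
+180° (complement): 346 + 180 = 526 → 526 − 360 = 166°

166°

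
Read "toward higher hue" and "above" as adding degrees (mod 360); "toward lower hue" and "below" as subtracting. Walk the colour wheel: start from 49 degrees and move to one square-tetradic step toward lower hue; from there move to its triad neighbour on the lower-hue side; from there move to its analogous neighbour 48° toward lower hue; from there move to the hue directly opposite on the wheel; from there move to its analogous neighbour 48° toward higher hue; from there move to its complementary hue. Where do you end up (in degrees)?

49 − 90 = -41 → -41 + 360 = 319°   (square ↓)
319 − 120 = 199°   (triadic ↓)
199 − 48 = 151°   (analog 48° ↓)
151 + 180 = 331°   (complement)
331 + 48 = 379 → 379 − 360 = 19°   (analog 48° ↑)
19 + 180 = 199°   (complement)

199°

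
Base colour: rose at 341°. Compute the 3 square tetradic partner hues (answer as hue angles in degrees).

71°, 161°, 251°

A square tetradic scheme places four hues every 90°.
341 + 90 = 431 → 431 − 360 = 71°
341 + 180 = 521 → 521 − 360 = 161°
341 + 270 = 611 → 611 − 360 = 251°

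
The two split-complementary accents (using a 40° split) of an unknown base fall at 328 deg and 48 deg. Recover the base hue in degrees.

188°

The accents sit 40° either side of the complement, so the complement is their short-arc midpoint on the wheel.
Short-arc midpoint of 328° and 48°: 8°.
Base is 180° from the complement: 8 − 180 = -172 → -172 + 360 = 188°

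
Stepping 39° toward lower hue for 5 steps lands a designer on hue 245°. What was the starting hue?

80°

5 steps of 39° (toward lower hue) give a net shift of −195°.
Start = end − shift: 245 + 195 = 440 → 440 − 360 = 80°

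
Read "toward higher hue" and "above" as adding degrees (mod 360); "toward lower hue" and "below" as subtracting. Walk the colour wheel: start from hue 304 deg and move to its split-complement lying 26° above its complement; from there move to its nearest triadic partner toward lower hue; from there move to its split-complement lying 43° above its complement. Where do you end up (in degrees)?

304 + 206 = 510 → 510 − 360 = 150°   (split-comp 26° ↑)
150 − 120 = 30°   (triadic ↓)
30 + 223 = 253°   (split-comp 43° ↑)

253°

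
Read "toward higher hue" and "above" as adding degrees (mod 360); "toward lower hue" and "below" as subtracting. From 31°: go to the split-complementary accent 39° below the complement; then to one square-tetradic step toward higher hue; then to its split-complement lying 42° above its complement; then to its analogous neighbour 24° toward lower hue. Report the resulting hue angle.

31 + 141 = 172°   (split-comp 39° ↓)
172 + 90 = 262°   (square ↑)
262 + 222 = 484 → 484 − 360 = 124°   (split-comp 42° ↑)
124 − 24 = 100°   (analog 24° ↓)

100°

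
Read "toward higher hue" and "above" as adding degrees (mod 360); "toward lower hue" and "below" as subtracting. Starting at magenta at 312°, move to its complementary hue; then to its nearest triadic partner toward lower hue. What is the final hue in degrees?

12°

312 + 180 = 492 → 492 − 360 = 132°   (complement)
132 − 120 = 12°   (triadic ↓)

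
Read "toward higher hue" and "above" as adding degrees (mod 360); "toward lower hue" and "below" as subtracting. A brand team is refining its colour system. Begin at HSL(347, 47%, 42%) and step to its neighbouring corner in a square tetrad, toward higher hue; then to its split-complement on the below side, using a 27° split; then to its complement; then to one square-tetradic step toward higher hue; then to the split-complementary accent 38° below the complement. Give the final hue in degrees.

282°

+90° (square ↑): 347 + 90 = 437 → 437 − 360 = 77°
+153° (split-comp 27° ↓): 77 + 153 = 230°
+180° (complement): 230 + 180 = 410 → 410 − 360 = 50°
+90° (square ↑): 50 + 90 = 140°
+142° (split-comp 38° ↓): 140 + 142 = 282°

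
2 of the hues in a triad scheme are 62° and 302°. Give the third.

A triad places three hues 120° apart.
The full set through 62° is {62°, 182°, 302°}.
Given {62°, 302°}, the missing hue is 182°.

182°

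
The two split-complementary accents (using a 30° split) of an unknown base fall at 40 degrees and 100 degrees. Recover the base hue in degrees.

250°

The accents sit 30° either side of the complement, so the complement is their short-arc midpoint on the wheel.
Short-arc midpoint of 40° and 100°: 70°.
Base is 180° from the complement: 70 − 180 = -110 → -110 + 360 = 250°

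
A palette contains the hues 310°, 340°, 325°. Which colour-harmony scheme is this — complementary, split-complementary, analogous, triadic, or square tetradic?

analogous

Sort the hues: 310°, 325°, 340°.
Successive gaps around the wheel: 15°, 15°, 330°.
A run of hues at equal small steps (15°) with one large closing gap is an analogous group.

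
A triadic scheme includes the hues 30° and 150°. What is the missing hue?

270°

A triad places three hues 120° apart.
The full set through 30° is {30°, 150°, 270°}.
Given {30°, 150°}, the missing hue is 270°.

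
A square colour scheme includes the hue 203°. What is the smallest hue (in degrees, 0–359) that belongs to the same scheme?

23°

A square tetradic scheme places four hues every 90°.
The full set through 203° is {23°, 113°, 203°, 293°}.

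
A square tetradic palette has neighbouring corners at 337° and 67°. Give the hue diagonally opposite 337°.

157°

A square tetradic scheme places four hues 90° apart; opposite corners are 180° apart.
337 + 180 = 517 → 517 − 360 = 157°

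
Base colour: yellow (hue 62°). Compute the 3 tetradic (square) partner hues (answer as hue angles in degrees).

A square tetradic scheme places four hues every 90°.
62 + 90 = 152°
62 + 180 = 242°
62 + 270 = 332°

152°, 242°, 332°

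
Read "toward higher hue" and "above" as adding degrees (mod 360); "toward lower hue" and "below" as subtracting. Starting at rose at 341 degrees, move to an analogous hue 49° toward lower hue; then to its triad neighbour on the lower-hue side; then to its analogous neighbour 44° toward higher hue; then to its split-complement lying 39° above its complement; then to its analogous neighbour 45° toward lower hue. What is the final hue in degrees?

30°

341 − 49 = 292°   (analog 49° ↓)
292 − 120 = 172°   (triadic ↓)
172 + 44 = 216°   (analog 44° ↑)
216 + 219 = 435 → 435 − 360 = 75°   (split-comp 39° ↑)
75 − 45 = 30°   (analog 45° ↓)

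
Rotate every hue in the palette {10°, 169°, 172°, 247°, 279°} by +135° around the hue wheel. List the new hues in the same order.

145°, 304°, 307°, 22°, 54°

10 + 135 = 145°
169 + 135 = 304°
172 + 135 = 307°
247 + 135 = 382 → 382 − 360 = 22°
279 + 135 = 414 → 414 − 360 = 54°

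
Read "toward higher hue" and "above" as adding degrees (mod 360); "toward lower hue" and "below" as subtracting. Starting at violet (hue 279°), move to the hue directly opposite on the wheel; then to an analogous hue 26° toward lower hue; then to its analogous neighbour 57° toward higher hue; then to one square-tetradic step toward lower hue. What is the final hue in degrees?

40°

complement +180°: 279 + 180 = 459 → 459 − 360 = 99°
analog 26° ↓ −26°: 99 − 26 = 73°
analog 57° ↑ +57°: 73 + 57 = 130°
square ↓ −90°: 130 − 90 = 40°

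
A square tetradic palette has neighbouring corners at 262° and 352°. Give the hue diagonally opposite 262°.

82°

A square tetradic scheme places four hues 90° apart; opposite corners are 180° apart.
262 + 180 = 442 → 442 − 360 = 82°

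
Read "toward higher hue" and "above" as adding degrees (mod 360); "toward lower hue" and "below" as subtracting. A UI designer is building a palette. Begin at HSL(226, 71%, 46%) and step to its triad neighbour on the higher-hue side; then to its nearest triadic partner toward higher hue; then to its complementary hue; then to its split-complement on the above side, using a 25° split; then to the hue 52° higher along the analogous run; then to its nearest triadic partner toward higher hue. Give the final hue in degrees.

+120° (triadic ↑): 226 + 120 = 346°
+120° (triadic ↑): 346 + 120 = 466 → 466 − 360 = 106°
+180° (complement): 106 + 180 = 286°
+205° (split-comp 25° ↑): 286 + 205 = 491 → 491 − 360 = 131°
+52° (analog 52° ↑): 131 + 52 = 183°
+120° (triadic ↑): 183 + 120 = 303°

303°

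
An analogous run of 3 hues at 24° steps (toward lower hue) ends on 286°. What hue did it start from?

334°

2 steps of 24° (toward lower hue) give a net shift of −48°.
Start = end − shift: 286 + 48 = 334°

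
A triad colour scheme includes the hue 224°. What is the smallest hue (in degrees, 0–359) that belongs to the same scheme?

104°

A triad places three hues 120° apart.
The full set through 224° is {104°, 224°, 344°}.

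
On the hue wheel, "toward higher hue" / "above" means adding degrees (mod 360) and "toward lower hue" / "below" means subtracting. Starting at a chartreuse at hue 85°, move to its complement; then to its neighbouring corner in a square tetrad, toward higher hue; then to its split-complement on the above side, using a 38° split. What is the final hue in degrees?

213°

85 + 180 = 265°   (complement)
265 + 90 = 355°   (square ↑)
355 + 218 = 573 → 573 − 360 = 213°   (split-comp 38° ↑)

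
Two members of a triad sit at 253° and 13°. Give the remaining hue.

133°

A triad spaces three hues 120° apart.
The full set is {13°, 133°, 253°}.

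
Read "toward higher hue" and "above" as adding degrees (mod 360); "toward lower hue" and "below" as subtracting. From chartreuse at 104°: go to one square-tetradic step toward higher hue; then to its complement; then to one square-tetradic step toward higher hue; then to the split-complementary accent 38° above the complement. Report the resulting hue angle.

322°

104 + 90 = 194°   (square ↑)
194 + 180 = 374 → 374 − 360 = 14°   (complement)
14 + 90 = 104°   (square ↑)
104 + 218 = 322°   (split-comp 38° ↑)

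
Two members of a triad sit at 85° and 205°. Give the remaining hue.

325°

A triad spaces three hues 120° apart.
The full set is {85°, 205°, 325°}.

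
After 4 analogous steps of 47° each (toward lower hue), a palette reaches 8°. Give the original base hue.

196°

4 steps of 47° (toward lower hue) give a net shift of −188°.
Start = end − shift: 8 + 188 = 196°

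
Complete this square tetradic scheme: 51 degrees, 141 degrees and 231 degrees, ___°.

321°

A square tetradic scheme places four hues every 90°.
The full set through 51° is {51°, 141°, 231°, 321°}.
Given {51°, 141°, 231°}, the missing hue is 321°.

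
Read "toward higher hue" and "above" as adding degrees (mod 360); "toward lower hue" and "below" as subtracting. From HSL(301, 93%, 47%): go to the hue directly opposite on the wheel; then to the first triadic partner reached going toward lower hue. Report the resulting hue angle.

complement +180°: 301 + 180 = 481 → 481 − 360 = 121°
triadic ↓ −120°: 121 − 120 = 1°

1°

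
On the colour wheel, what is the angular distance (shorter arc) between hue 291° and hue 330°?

|291 − 330| = 39.
39 ≤ 180, so the shorter arc is 39°.

39°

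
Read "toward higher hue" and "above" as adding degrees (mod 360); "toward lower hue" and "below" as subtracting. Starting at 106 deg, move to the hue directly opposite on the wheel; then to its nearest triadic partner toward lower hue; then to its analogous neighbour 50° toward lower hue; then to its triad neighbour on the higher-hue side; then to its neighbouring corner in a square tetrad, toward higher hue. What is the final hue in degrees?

+180° (complement): 106 + 180 = 286°
−120° (triadic ↓): 286 − 120 = 166°
−50° (analog 50° ↓): 166 − 50 = 116°
+120° (triadic ↑): 116 + 120 = 236°
+90° (square ↑): 236 + 90 = 326°

326°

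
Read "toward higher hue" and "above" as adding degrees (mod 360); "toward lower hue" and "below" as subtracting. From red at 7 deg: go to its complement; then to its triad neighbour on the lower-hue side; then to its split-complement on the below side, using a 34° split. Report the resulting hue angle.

7 + 180 = 187°   (complement)
187 − 120 = 67°   (triadic ↓)
67 + 146 = 213°   (split-comp 34° ↓)

213°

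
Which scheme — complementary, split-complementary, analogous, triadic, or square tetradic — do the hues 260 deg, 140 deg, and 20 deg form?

triadic

Sort the hues: 20°, 140°, 260°.
Successive gaps around the wheel: 120°, 120°, 120°.
Three hues equally spaced 120° apart form a triad.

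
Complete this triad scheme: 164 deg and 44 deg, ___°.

284°

A triad places three hues 120° apart.
The full set through 44° is {44°, 164°, 284°}.
Given {44°, 164°}, the missing hue is 284°.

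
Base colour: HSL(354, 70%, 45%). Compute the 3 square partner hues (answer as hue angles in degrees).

84°, 174°, 264°

A square tetradic scheme places four hues every 90°.
354 + 90 = 444 → 444 − 360 = 84°
354 + 180 = 534 → 534 − 360 = 174°
354 + 270 = 624 → 624 − 360 = 264°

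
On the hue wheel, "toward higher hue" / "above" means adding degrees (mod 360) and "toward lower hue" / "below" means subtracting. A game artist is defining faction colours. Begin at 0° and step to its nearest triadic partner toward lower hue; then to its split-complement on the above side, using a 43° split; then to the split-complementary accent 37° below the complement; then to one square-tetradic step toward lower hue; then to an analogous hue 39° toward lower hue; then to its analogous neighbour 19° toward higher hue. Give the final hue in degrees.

136°

−120° (triadic ↓): 0 − 120 = -120 → -120 + 360 = 240°
+223° (split-comp 43° ↑): 240 + 223 = 463 → 463 − 360 = 103°
+143° (split-comp 37° ↓): 103 + 143 = 246°
−90° (square ↓): 246 − 90 = 156°
−39° (analog 39° ↓): 156 − 39 = 117°
+19° (analog 19° ↑): 117 + 19 = 136°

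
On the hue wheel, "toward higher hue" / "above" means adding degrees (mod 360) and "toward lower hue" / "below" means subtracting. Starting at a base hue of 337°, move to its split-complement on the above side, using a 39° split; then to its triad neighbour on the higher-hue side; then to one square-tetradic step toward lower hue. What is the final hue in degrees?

split-comp 39° ↑ +219°: 337 + 219 = 556 → 556 − 360 = 196°
triadic ↑ +120°: 196 + 120 = 316°
square ↓ −90°: 316 − 90 = 226°

226°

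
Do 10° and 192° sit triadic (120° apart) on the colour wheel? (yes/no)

Angular distance: |10 − 192| = 182; shorter arc = 360 − 182 = 178°.
Triadic (120° apart) requires 120°.

no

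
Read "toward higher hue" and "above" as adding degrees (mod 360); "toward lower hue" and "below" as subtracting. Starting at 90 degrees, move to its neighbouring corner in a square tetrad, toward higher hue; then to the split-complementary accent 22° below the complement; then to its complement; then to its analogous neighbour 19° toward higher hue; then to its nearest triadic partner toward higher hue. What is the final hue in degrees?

square ↑ +90°: 90 + 90 = 180°
split-comp 22° ↓ +158°: 180 + 158 = 338°
complement +180°: 338 + 180 = 518 → 518 − 360 = 158°
analog 19° ↑ +19°: 158 + 19 = 177°
triadic ↑ +120°: 177 + 120 = 297°

297°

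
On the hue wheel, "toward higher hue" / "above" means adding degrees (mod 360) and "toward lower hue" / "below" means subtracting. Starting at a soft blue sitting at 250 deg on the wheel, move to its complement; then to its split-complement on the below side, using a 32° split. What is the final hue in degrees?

250 + 180 = 430 → 430 − 360 = 70°   (complement)
70 + 148 = 218°   (split-comp 32° ↓)

218°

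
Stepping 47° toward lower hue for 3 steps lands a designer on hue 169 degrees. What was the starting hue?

3 steps of 47° (toward lower hue) give a net shift of −141°.
Start = end − shift: 169 + 141 = 310°

310°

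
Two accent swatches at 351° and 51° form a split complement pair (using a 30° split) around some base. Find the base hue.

201°

The accents sit 30° either side of the complement, so the complement is their short-arc midpoint on the wheel.
Short-arc midpoint of 351° and 51°: 21°.
Base is 180° from the complement: 21 − 180 = -159 → -159 + 360 = 201°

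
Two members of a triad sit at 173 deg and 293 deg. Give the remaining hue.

53°

A triad spaces three hues 120° apart.
The full set is {53°, 173°, 293°}.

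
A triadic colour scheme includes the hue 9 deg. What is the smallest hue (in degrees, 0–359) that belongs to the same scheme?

A triad places three hues 120° apart.
The full set through 9° is {9°, 129°, 249°}.

9°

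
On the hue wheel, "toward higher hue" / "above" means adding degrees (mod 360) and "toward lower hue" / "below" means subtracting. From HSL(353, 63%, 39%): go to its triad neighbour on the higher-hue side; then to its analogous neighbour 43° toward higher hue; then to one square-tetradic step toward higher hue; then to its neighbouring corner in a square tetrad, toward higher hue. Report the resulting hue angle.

triadic ↑ +120°: 353 + 120 = 473 → 473 − 360 = 113°
analog 43° ↑ +43°: 113 + 43 = 156°
square ↑ +90°: 156 + 90 = 246°
square ↑ +90°: 246 + 90 = 336°

336°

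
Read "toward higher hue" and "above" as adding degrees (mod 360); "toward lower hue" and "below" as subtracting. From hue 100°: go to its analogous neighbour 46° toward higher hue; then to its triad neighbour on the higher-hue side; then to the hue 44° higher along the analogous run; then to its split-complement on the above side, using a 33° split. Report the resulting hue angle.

analog 46° ↑ +46°: 100 + 46 = 146°
triadic ↑ +120°: 146 + 120 = 266°
analog 44° ↑ +44°: 266 + 44 = 310°
split-comp 33° ↑ +213°: 310 + 213 = 523 → 523 − 360 = 163°

163°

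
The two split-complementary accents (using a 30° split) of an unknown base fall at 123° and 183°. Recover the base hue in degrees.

The accents sit 30° either side of the complement, so the complement is their short-arc midpoint on the wheel.
Short-arc midpoint of 123° and 183°: 153°.
Base is 180° from the complement: 153 − 180 = -27 → -27 + 360 = 333°

333°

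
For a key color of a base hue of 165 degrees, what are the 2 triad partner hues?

285° and 45°

A triad places three hues 120° apart.
165 + 120 = 285°
165 + 240 = 405 → 405 − 360 = 45°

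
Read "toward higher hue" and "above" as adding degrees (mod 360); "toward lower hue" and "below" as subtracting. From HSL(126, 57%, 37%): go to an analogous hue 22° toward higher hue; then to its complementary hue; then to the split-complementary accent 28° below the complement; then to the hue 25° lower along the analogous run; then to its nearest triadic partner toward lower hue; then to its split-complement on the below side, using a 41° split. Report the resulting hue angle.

114°

+22° (analog 22° ↑): 126 + 22 = 148°
+180° (complement): 148 + 180 = 328°
+152° (split-comp 28° ↓): 328 + 152 = 480 → 480 − 360 = 120°
−25° (analog 25° ↓): 120 − 25 = 95°
−120° (triadic ↓): 95 − 120 = -25 → -25 + 360 = 335°
+139° (split-comp 41° ↓): 335 + 139 = 474 → 474 − 360 = 114°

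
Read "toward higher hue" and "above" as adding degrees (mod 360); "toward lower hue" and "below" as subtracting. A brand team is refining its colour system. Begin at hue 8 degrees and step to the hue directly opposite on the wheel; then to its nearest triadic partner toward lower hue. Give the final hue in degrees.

+180° (complement): 8 + 180 = 188°
−120° (triadic ↓): 188 − 120 = 68°

68°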